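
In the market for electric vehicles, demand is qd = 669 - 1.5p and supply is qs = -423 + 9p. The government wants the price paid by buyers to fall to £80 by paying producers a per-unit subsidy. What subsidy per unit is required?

At a buyer price of 80, quantity demanded is 669 − 1.5·80 = 549.
Sellers supply 549 only when they receive ps with -423 + 9·ps = 549, i.e. ps = 108.
s = ps − pb = 108 − 80 = 28.

Required subsidy s = £28 per unit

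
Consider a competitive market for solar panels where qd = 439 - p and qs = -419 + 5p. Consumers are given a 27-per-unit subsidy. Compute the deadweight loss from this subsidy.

Pre-subsidy: 439 - p = -419 + 5p gives p* = 143, q* = 296.
With the rebate, buyers effectively pay pb = ps − 27, where ps is the price sellers receive.
Demand in terms of ps becomes qd = 439 − 1(ps − 27) = 466 - ps. Setting this equal to supply: 466 - ps = -419 + 5ps, so ps = 147.5.
Buyers pay pb = 147.5 − 27 = 120.5; q' = -419 + 5·147.5 = 318.5.
The subsidy expands output by 318.5 − 296 = 22.5 past the efficient level; on those units the gap between marginal cost and willingness to pay runs from 0 up to 27.
DWL = ½ × 27 × 22.5 = 303.75.

Deadweight loss = 303.75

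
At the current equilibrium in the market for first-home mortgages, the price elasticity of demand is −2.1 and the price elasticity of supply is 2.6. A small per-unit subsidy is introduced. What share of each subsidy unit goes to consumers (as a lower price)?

For a small subsidy around the equilibrium, the benefit split depends on the relative slopes, which at a point are proportional to the elasticities.
Buyer share = εs/(εs + |εd|) = 2.6/(2.6 + 2.1) = 26/47; seller share = |εd|/(εs + |εd|) = 21/47.

Consumer share = 26/47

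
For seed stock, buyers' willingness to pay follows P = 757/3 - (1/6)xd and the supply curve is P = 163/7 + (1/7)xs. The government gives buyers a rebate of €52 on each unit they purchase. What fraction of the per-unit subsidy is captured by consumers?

Pre-subsidy: 757/3 - (1/6)x = 163/7 + (1/7)x gives x* = 740 and P* = 129.
With the rebate, buyers effectively pay Pb = Ps − 52, where Ps is the price sellers receive.
On the curves, Pb = 757/3 - (1/6)x and Ps = 163/7 + (1/7)x; the wedge Ps − Pb = 52 gives 163/7 + (1/7)x − (757/3 - (1/6)x) = 52, so x' = 908.
Then Pb = 757/3 − (1/6)·908 = 101 and Ps = 163/7 + (1/7)·908 = 153.
Buyers' price falls by P* − Pb = 129 − 101 = 28; sellers' price rises by Ps − P* = 153 − 129 = 24.
So consumers capture 28/52 = 7/13 of each unit of subsidy.

Consumer share = 7/13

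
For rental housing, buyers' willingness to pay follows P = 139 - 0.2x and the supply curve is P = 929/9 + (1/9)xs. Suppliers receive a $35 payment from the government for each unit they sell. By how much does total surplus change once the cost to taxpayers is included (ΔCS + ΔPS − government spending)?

Pre-subsidy: 139 - 0.2x = 929/9 + (1/9)x gives x* = 115 and P* = 116.
With the subsidy, sellers receive Ps = Pb + 35 for each unit, where Pb is the price buyers pay.
On the curves, Pb = 139 - 0.2x and Ps = 929/9 + (1/9)x; the wedge Ps − Pb = 35 gives 929/9 + (1/9)x − (139 - 0.2x) = 35, so x' = 227.5.
Then Pb = 139 − 0.2·227.5 = 93.5 and Ps = 929/9 + (1/9)·227.5 = 128.5.
ΔCS = ½(115 + 227.5)(116 − 93.5) = 3853.125; ΔPS = ½(115 + 227.5)(128.5 − 116) = 2140.625.
Government spending = 35 × 227.5 = 7962.5.
Net change = 3853.125 + 2140.625 − 7962.5 = -1968.75. The loss equals the DWL triangle ½·35·112.5.

Net change in total surplus = -$1968.75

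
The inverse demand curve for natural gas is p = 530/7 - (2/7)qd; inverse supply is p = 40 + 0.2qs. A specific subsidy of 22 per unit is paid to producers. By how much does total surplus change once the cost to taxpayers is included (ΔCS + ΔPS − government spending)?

Pre-subsidy: 530/7 - (2/7)q = 40 + 0.2q gives q* = 1250/17 and p* = 930/17.
With the subsidy, sellers receive ps = pb + 22 for each unit, where pb is the price buyers pay.
On the curves, pb = 530/7 - (2/7)q and ps = 40 + 0.2q; the wedge ps − pb = 22 gives 40 + 0.2q − (530/7 - (2/7)q) = 22, so q' = 2020/17.
Then pb = 530/7 − (2/7)·(2020/17) = 710/17 and ps = 40 + 0.2·(2020/17) = 1084/17.
ΔCS = ½(1250/17 + 2020/17)(930/17 − 710/17) = 359700/289; ΔPS = ½(1250/17 + 2020/17)(1084/17 − 930/17) = 251790/289.
Government spending = 22 × 2020/17 = 44440/17.
Net change = 359700/289 + 251790/289 − 44440/17 = -8470/17. The loss equals the DWL triangle ½·22·770/17.

Net change in total surplus = -8470/17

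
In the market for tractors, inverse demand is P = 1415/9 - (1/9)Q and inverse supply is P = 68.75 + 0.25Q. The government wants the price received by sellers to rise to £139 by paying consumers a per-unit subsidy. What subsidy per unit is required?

At a seller price of 139, quantity supplied is -275 + 4·139 = 281.
Buyers absorb 281 only when they pay Pb = 1415/9 − (1/9)·281 = 126.
s = Ps − Pb = 139 − 126 = 13.

Required subsidy s = £13 per unit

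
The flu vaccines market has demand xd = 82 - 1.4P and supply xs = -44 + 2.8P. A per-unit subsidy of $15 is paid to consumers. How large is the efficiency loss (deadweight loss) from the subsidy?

Pre-subsidy: 82 - 1.4P = -44 + 2.8P gives P* = 30, x* = 40.
With the rebate, buyers effectively pay Pb = Ps − 15, where Ps is the price sellers receive.
Demand in terms of Ps becomes xd = 82 − 1.4(Ps − 15) = 103 - 1.4Ps. Setting this equal to supply: 103 - 1.4Ps = -44 + 2.8Ps, so Ps = 35.
Buyers pay Pb = 35 − 15 = 20; x' = -44 + 2.8·35 = 54.
The subsidy expands output by 54 − 40 = 14 past the efficient level; on those units the gap between marginal cost and willingness to pay runs from 0 up to 15.
DWL = ½ × 15 × 14 = 105.

Deadweight loss = $105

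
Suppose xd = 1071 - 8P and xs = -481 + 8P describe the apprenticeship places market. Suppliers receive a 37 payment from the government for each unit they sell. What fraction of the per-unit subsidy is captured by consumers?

Consumer share = 0.5

Pre-subsidy: 1071 - 8P = -481 + 8P gives P* = 97, x* = 295.
With the subsidy, sellers receive Ps = Pb + 37 for each unit, where Pb is the price buyers pay.
Supply in terms of Pb becomes xs = -481 + 8(Pb + 37) = -185 + 8Pb. Setting this equal to demand: 1071 - 8Pb = -185 + 8Pb, so Pb = 78.5.
Sellers receive Ps = 78.5 + 37 = 115.5; x' = 1071 − 8·78.5 = 443.
Buyers' price falls by P* − Pb = 97 − 78.5 = 18.5; sellers' price rises by Ps − P* = 115.5 − 97 = 18.5.
So consumers capture 18.5/37 = 0.5 of each unit of subsidy.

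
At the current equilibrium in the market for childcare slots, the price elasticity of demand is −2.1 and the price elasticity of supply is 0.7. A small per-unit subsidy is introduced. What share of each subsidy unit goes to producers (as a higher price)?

Producer share = 0.75

For a small subsidy around the equilibrium, the benefit split depends on the relative slopes, which at a point are proportional to the elasticities.
Buyer share = εs/(εs + |εd|) = 0.7/(0.7 + 2.1) = 0.25; seller share = |εd|/(εs + |εd|) = 0.75.
So producers capture 0.75 of the subsidy.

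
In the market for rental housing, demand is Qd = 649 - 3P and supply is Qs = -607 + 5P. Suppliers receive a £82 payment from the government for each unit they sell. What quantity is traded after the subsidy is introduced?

Q' = 331.75

Pre-subsidy: 649 - 3P = -607 + 5P gives P* = 157, Q* = 178.
With the subsidy, sellers receive Ps = Pb + 82 for each unit, where Pb is the price buyers pay.
Supply in terms of Pb becomes Qs = -607 + 5(Pb + 82) = -197 + 5Pb. Setting this equal to demand: 649 - 3Pb = -197 + 5Pb, so Pb = 105.75.
Sellers receive Ps = 105.75 + 82 = 187.75; Q' = 649 − 3·105.75 = 331.75.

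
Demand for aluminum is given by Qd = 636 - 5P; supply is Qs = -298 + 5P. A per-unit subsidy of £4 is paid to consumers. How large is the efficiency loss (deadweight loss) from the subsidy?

Deadweight loss = £20

Pre-subsidy: 636 - 5P = -298 + 5P gives P* = 93.4, Q* = 169.
With the rebate, buyers effectively pay Pb = Ps − 4, where Ps is the price sellers receive.
Demand in terms of Ps becomes Qd = 636 − 5(Ps − 4) = 656 - 5Ps. Setting this equal to supply: 656 - 5Ps = -298 + 5Ps, so Ps = 95.4.
Buyers pay Pb = 95.4 − 4 = 91.4; Q' = -298 + 5·95.4 = 179.
The subsidy expands output by 179 − 169 = 10 past the efficient level; on those units the gap between marginal cost and willingness to pay runs from 0 up to 4.
DWL = ½ × 4 × 10 = 20.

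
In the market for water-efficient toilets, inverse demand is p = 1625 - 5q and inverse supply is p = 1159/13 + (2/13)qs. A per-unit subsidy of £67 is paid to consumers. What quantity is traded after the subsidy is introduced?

Pre-subsidy: 1625 - 5q = 1159/13 + (2/13)q gives q* = 298 and p* = 135.
With the rebate, buyers effectively pay pb = ps − 67, where ps is the price sellers receive.
On the curves, pb = 1625 - 5q and ps = 1159/13 + (2/13)q; the wedge ps − pb = 67 gives 1159/13 + (2/13)q − (1625 - 5q) = 67, so q' = 311.
Then pb = 1625 − 5·311 = 70 and ps = 1159/13 + (2/13)·311 = 137.

q' = 311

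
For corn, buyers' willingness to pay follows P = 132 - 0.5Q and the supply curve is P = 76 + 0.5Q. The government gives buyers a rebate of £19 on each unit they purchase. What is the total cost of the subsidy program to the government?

Government cost = £1425

Pre-subsidy: 132 - 0.5Q = 76 + 0.5Q gives Q* = 56 and P* = 104.
With the rebate, buyers effectively pay Pb = Ps − 19, where Ps is the price sellers receive.
On the curves, Pb = 132 - 0.5Q and Ps = 76 + 0.5Q; the wedge Ps − Pb = 19 gives 76 + 0.5Q − (132 - 0.5Q) = 19, so Q' = 75.
Then Pb = 132 − 0.5·75 = 94.5 and Ps = 76 + 0.5·75 = 113.5.
Government outlay = subsidy × quantity = 19 × 75 = 1425.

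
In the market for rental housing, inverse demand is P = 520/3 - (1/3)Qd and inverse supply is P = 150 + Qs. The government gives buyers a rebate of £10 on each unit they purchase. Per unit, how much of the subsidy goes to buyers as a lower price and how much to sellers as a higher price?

Buyers gain £2.5 per unit; sellers gain £7.5 per unit

Pre-subsidy: 520/3 - (1/3)Q = 150 + Q gives Q* = 17.5 and P* = 167.5.
With the rebate, buyers effectively pay Pb = Ps − 10, where Ps is the price sellers receive.
On the curves, Pb = 520/3 - (1/3)Q and Ps = 150 + Q; the wedge Ps − Pb = 10 gives 150 + Q − (520/3 - (1/3)Q) = 10, so Q' = 25.
Then Pb = 520/3 − (1/3)·25 = 165 and Ps = 150 + 1·25 = 175.
Buyers' price falls by P* − Pb = 167.5 − 165 = 2.5; sellers' price rises by Ps − P* = 175 − 167.5 = 7.5.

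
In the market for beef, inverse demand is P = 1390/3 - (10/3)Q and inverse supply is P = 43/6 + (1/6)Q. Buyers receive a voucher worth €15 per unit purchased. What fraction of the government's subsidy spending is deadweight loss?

DWL / government spending = 45/2827

Pre-subsidy: 1390/3 - (10/3)Q = 43/6 + (1/6)Q gives Q* = 391/3 and P* = 260/9.
With the rebate, buyers effectively pay Pb = Ps − 15, where Ps is the price sellers receive.
On the curves, Pb = 1390/3 - (10/3)Q and Ps = 43/6 + (1/6)Q; the wedge Ps − Pb = 15 gives 43/6 + (1/6)Q − (1390/3 - (10/3)Q) = 15, so Q' = 2827/21.
Then Pb = 1390/3 − (10/3)·(2827/21) = 920/63 and Ps = 43/6 + (1/6)·(2827/21) = 1865/63.
ΔCS = ½(391/3 + 2827/21)(260/9 − 920/63) = 278200/147; ΔPS = ½(391/3 + 2827/21)(1865/63 − 260/9) = 13910/147.
Government spending = 15 × 2827/21 = 14135/7.
DWL = ½ × 15 × (2827/21 − 391/3) = 225/7; fraction = (225/7) / (14135/7) = 45/2827.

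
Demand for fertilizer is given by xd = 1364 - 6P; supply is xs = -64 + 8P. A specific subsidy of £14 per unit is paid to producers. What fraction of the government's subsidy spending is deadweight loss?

Pre-subsidy: 1364 - 6P = -64 + 8P gives P* = 102, x* = 752.
With the subsidy, sellers receive Ps = Pb + 14 for each unit, where Pb is the price buyers pay.
Supply in terms of Pb becomes xs = -64 + 8(Pb + 14) = 48 + 8Pb. Setting this equal to demand: 1364 - 6Pb = 48 + 8Pb, so Pb = 94.
Sellers receive Ps = 94 + 14 = 108; x' = 1364 − 6·94 = 800.
ΔCS = ½(752 + 800)(102 − 94) = 6208; ΔPS = ½(752 + 800)(108 − 102) = 4656.
Government spending = 14 × 800 = 11200.
DWL = ½ × 14 × (800 − 752) = 336; fraction = 336 / 11200 = 0.03.

DWL / government spending = 0.03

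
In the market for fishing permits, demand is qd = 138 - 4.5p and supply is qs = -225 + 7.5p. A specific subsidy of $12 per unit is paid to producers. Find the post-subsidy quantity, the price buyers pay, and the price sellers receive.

Pre-subsidy: 138 - 4.5p = -225 + 7.5p gives p* = 30.25, q* = 1.875.
With the subsidy, sellers receive ps = pb + 12 for each unit, where pb is the price buyers pay.
Supply in terms of pb becomes qs = -225 + 7.5(pb + 12) = -135 + 7.5pb. Setting this equal to demand: 138 - 4.5pb = -135 + 7.5pb, so pb = 22.75.
Sellers receive ps = 22.75 + 12 = 34.75; q' = 138 − 4.5·22.75 = 35.625.

q' = 35.625; buyers pay $22.75; sellers receive $34.75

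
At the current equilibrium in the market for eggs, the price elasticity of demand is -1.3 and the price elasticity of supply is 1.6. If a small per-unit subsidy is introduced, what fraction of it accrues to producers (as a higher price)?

For a small subsidy around the equilibrium, the benefit split depends on the relative slopes, which at a point are proportional to the elasticities.
Buyer share = εs/(εs + |εd|) = 1.6/(1.6 + 1.3) = 16/29; seller share = |εd|/(εs + |εd|) = 13/29.
So producers capture 13/29 of the subsidy.

Producer share = 13/29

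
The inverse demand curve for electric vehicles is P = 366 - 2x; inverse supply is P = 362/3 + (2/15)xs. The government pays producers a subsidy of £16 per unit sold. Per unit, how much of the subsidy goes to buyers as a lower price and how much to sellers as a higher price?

Pre-subsidy: 366 - 2x = 362/3 + (2/15)x gives x* = 115 and P* = 136.
With the subsidy, sellers receive Ps = Pb + 16 for each unit, where Pb is the price buyers pay.
On the curves, Pb = 366 - 2x and Ps = 362/3 + (2/15)x; the wedge Ps − Pb = 16 gives 362/3 + (2/15)x − (366 - 2x) = 16, so x' = 122.5.
Then Pb = 366 − 2·122.5 = 121 and Ps = 362/3 + (2/15)·122.5 = 137.
Buyers' price falls by P* − Pb = 136 − 121 = 15; sellers' price rises by Ps − P* = 137 − 136 = 1.

Buyers gain £15 per unit; sellers gain £1 per unit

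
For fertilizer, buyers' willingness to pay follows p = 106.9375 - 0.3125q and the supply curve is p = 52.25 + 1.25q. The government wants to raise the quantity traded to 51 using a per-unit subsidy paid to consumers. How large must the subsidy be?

Required subsidy s = 25 per unit

At q = 51, from the demand curve buyers pay pb = 106.9375 − 0.3125·51 = 91; from the supply curve sellers need ps = 52.25 + 1.25·51 = 116.
The subsidy must fill the gap: s = ps − pb = 116 − 91 = 25.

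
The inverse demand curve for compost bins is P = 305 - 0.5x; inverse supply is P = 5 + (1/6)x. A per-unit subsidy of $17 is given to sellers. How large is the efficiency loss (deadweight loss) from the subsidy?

Pre-subsidy: 305 - 0.5x = 5 + (1/6)x gives x* = 450 and P* = 80.
With the subsidy, sellers receive Ps = Pb + 17 for each unit, where Pb is the price buyers pay.
On the curves, Pb = 305 - 0.5x and Ps = 5 + (1/6)x; the wedge Ps − Pb = 17 gives 5 + (1/6)x − (305 - 0.5x) = 17, so x' = 475.5.
Then Pb = 305 − 0.5·475.5 = 67.25 and Ps = 5 + (1/6)·475.5 = 84.25.
The subsidy expands output by 475.5 − 450 = 25.5 past the efficient level; on those units the gap between marginal cost and willingness to pay runs from 0 up to 17.
DWL = ½ × 17 × 25.5 = 216.75.

Deadweight loss = $216.75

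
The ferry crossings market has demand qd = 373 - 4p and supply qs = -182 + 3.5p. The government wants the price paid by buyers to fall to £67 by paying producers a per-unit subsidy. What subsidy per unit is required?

At a buyer price of 67, quantity demanded is 373 − 4·67 = 105.
Sellers supply 105 only when they receive ps with -182 + 3.5·ps = 105, i.e. ps = 82.
s = ps − pb = 82 − 67 = 15.

Required subsidy s = £15 per unit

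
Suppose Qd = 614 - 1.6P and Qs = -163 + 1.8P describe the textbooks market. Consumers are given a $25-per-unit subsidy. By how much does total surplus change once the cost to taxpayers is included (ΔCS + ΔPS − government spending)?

Pre-subsidy: 614 - 1.6P = -163 + 1.8P gives P* = 3885/17, Q* = 4222/17.
With the rebate, buyers effectively pay Pb = Ps − 25, where Ps is the price sellers receive.
Demand in terms of Ps becomes Qd = 614 − 1.6(Ps − 25) = 654 - 1.6Ps. Setting this equal to supply: 654 - 1.6Ps = -163 + 1.8Ps, so Ps = 4085/17.
Buyers pay Pb = 4085/17 − 25 = 3660/17; Q' = -163 + 1.8·(4085/17) = 4582/17.
ΔCS = ½(4222/17 + 4582/17)(3885/17 − 3660/17) = 990450/289; ΔPS = ½(4222/17 + 4582/17)(4085/17 − 3885/17) = 880400/289.
Government spending = 25 × 4582/17 = 114550/17.
Net change = 990450/289 + 880400/289 − 114550/17 = -4500/17. The loss equals the DWL triangle ½·25·360/17.

Net change in total surplus = -4500/17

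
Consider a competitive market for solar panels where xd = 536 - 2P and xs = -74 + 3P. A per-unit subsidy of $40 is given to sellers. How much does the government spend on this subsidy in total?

Government cost = $13600

Pre-subsidy: 536 - 2P = -74 + 3P gives P* = 122, x* = 292.
With the subsidy, sellers receive Ps = Pb + 40 for each unit, where Pb is the price buyers pay.
Supply in terms of Pb becomes xs = -74 + 3(Pb + 40) = 46 + 3Pb. Setting this equal to demand: 536 - 2Pb = 46 + 3Pb, so Pb = 98.
Sellers receive Ps = 98 + 40 = 138; x' = 536 − 2·98 = 340.
Government outlay = subsidy × quantity = 40 × 340 = 13600.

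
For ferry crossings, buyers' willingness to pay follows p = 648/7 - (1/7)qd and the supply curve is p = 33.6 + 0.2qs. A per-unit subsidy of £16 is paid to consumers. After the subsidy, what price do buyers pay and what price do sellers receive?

Buyers pay 184/3; sellers receive 232/3

Pre-subsidy: 648/7 - (1/7)q = 33.6 + 0.2q gives q* = 172 and p* = 68.
With the rebate, buyers effectively pay pb = ps − 16, where ps is the price sellers receive.
On the curves, pb = 648/7 - (1/7)q and ps = 33.6 + 0.2q; the wedge ps − pb = 16 gives 33.6 + 0.2q − (648/7 - (1/7)q) = 16, so q' = 656/3.
Then pb = 648/7 − (1/7)·(656/3) = 184/3 and ps = 33.6 + 0.2·(656/3) = 232/3.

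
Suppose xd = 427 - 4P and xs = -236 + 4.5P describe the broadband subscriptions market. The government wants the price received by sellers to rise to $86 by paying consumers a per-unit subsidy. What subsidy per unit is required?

Required subsidy s = $17 per unit

At a seller price of 86, quantity supplied is -236 + 4.5·86 = 151.
Buyers absorb 151 only when they pay Pb with 427 − 4·Pb = 151, i.e. Pb = 69.
s = Ps − Pb = 86 − 69 = 17.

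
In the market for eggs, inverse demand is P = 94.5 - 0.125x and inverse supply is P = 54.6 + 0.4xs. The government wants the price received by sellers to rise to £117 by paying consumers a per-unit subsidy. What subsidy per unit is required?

At a seller price of 117, quantity supplied is -136.5 + 2.5·117 = 156.
Buyers absorb 156 only when they pay Pb = 94.5 − 0.125·156 = 75.
s = Ps − Pb = 117 − 75 = 42.

Required subsidy s = £42 per unit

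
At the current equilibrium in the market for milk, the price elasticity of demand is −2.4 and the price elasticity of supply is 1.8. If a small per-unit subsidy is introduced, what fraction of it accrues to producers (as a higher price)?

Producer share = 4/7

For a small subsidy around the equilibrium, the benefit split depends on the relative slopes, which at a point are proportional to the elasticities.
Buyer share = εs/(εs + |εd|) = 1.8/(1.8 + 2.4) = 3/7; seller share = |εd|/(εs + |εd|) = 4/7.
So producers capture 4/7 of the subsidy.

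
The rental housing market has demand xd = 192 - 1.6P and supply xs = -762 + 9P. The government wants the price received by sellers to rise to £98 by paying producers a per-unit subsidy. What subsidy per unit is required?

Required subsidy s = £53 per unit

At a seller price of 98, quantity supplied is -762 + 9·98 = 120.
Buyers absorb 120 only when they pay Pb with 192 − 1.6·Pb = 120, i.e. Pb = 45.
s = Ps − Pb = 98 − 45 = 53.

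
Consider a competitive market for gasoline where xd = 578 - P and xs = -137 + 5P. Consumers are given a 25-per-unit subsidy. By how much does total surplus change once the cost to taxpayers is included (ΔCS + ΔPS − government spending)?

Pre-subsidy: 578 - P = -137 + 5P gives P* = 715/6, x* = 2753/6.
With the rebate, buyers effectively pay Pb = Ps − 25, where Ps is the price sellers receive.
Demand in terms of Ps becomes xd = 578 − 1(Ps − 25) = 603 - Ps. Setting this equal to supply: 603 - Ps = -137 + 5Ps, so Ps = 370/3.
Buyers pay Pb = 370/3 − 25 = 295/3; x' = -137 + 5·(370/3) = 1439/3.
ΔCS = ½(2753/6 + 1439/3)(715/6 − 295/3) = 234625/24; ΔPS = ½(2753/6 + 1439/3)(370/3 − 715/6) = 46925/24.
Government spending = 25 × 1439/3 = 35975/3.
Net change = 234625/24 + 46925/24 − 35975/3 = -3125/12. The loss equals the DWL triangle ½·25·125/6.

Net change in total surplus = -3125/12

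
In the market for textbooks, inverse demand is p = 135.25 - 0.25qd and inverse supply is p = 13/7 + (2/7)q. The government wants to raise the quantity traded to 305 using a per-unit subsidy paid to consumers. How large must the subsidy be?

Required subsidy s = 30 per unit

At q = 305, from the demand curve buyers pay pb = 135.25 − 0.25·305 = 59; from the supply curve sellers need ps = 13/7 + (2/7)·305 = 89.
The subsidy must fill the gap: s = ps − pb = 89 − 59 = 30.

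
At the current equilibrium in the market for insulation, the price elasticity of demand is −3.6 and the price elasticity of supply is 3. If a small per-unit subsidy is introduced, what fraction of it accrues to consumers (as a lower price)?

For a small subsidy around the equilibrium, the benefit split depends on the relative slopes, which at a point are proportional to the elasticities.
Buyer share = εs/(εs + |εd|) = 3/(3 + 3.6) = 5/11; seller share = |εd|/(εs + |εd|) = 6/11.

Consumer share = 5/11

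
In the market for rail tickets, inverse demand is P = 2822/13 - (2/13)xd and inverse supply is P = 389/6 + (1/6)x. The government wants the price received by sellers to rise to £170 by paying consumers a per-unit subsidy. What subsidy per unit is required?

Required subsidy s = £50 per unit

At a seller price of 170, quantity supplied is -389 + 6·170 = 631.
Buyers absorb 631 only when they pay Pb = 2822/13 − (2/13)·631 = 120.
s = Ps − Pb = 170 − 120 = 50.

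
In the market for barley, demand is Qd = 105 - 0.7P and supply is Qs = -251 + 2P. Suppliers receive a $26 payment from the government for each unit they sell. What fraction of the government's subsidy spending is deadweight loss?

Pre-subsidy: 105 - 0.7P = -251 + 2P gives P* = 3560/27, Q* = 343/27.
With the subsidy, sellers receive Ps = Pb + 26 for each unit, where Pb is the price buyers pay.
Supply in terms of Pb becomes Qs = -251 + 2(Pb + 26) = -199 + 2Pb. Setting this equal to demand: 105 - 0.7Pb = -199 + 2Pb, so Pb = 3040/27.
Sellers receive Ps = 3040/27 + 26 = 3742/27; Q' = 105 − 0.7·(3040/27) = 707/27.
ΔCS = ½(343/27 + 707/27)(3560/27 − 3040/27) = 91000/243; ΔPS = ½(343/27 + 707/27)(3742/27 − 3560/27) = 31850/243.
Government spending = 26 × 707/27 = 18382/27.
DWL = ½ × 26 × (707/27 − 343/27) = 4732/27; fraction = (4732/27) / (18382/27) = 26/101.

DWL / government spending = 26/101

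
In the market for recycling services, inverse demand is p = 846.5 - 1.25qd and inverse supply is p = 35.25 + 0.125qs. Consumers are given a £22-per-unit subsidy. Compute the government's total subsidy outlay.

Pre-subsidy: 846.5 - 1.25q = 35.25 + 0.125q gives q* = 590 and p* = 109.
With the rebate, buyers effectively pay pb = ps − 22, where ps is the price sellers receive.
On the curves, pb = 846.5 - 1.25q and ps = 35.25 + 0.125q; the wedge ps − pb = 22 gives 35.25 + 0.125q − (846.5 - 1.25q) = 22, so q' = 606.
Then pb = 846.5 − 1.25·606 = 89 and ps = 35.25 + 0.125·606 = 111.
Government outlay = subsidy × quantity = 22 × 606 = 13332.

Government cost = £13332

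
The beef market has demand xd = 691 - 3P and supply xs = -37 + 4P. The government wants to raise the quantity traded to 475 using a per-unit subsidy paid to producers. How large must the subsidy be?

At x = 475, invert demand for the buyer price: Pb = (691 − 475)/3 = 72; invert supply for the seller price: Ps = (475 − (-37))/4 = 128.
The subsidy must fill the gap: s = Ps − Pb = 128 − 72 = 56.

Required subsidy s = 56 per unit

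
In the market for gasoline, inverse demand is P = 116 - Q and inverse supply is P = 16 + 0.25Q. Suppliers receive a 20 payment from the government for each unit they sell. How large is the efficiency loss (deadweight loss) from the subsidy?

Deadweight loss = 160

Pre-subsidy: 116 - Q = 16 + 0.25Q gives Q* = 80 and P* = 36.
With the subsidy, sellers receive Ps = Pb + 20 for each unit, where Pb is the price buyers pay.
On the curves, Pb = 116 - Q and Ps = 16 + 0.25Q; the wedge Ps − Pb = 20 gives 16 + 0.25Q − (116 - Q) = 20, so Q' = 96.
Then Pb = 116 − 1·96 = 20 and Ps = 16 + 0.25·96 = 40.
The subsidy expands output by 96 − 80 = 16 past the efficient level; on those units the gap between marginal cost and willingness to pay runs from 0 up to 20.
DWL = ½ × 20 × 16 = 160.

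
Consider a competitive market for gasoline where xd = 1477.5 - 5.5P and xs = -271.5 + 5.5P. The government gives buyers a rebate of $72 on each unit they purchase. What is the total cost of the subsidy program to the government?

Government cost = $57672

Pre-subsidy: 1477.5 - 5.5P = -271.5 + 5.5P gives P* = 159, x* = 603.
With the rebate, buyers effectively pay Pb = Ps − 72, where Ps is the price sellers receive.
Demand in terms of Ps becomes xd = 1477.5 − 5.5(Ps − 72) = 1873.5 - 5.5Ps. Setting this equal to supply: 1873.5 - 5.5Ps = -271.5 + 5.5Ps, so Ps = 195.
Buyers pay Pb = 195 − 72 = 123; x' = -271.5 + 5.5·195 = 801.
Government outlay = subsidy × quantity = 72 × 801 = 57672.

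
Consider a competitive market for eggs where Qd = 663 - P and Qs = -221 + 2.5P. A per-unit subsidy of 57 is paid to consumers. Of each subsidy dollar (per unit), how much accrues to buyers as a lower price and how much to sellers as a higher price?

Buyers gain 285/7 per unit; sellers gain 114/7 per unit

Pre-subsidy: 663 - P = -221 + 2.5P gives P* = 1768/7, Q* = 2873/7.
With the rebate, buyers effectively pay Pb = Ps − 57, where Ps is the price sellers receive.
Demand in terms of Ps becomes Qd = 663 − 1(Ps − 57) = 720 - Ps. Setting this equal to supply: 720 - Ps = -221 + 2.5Ps, so Ps = 1882/7.
Buyers pay Pb = 1882/7 − 57 = 1483/7; Q' = -221 + 2.5·(1882/7) = 3158/7.
Buyers' price falls by P* − Pb = 1768/7 − 1483/7 = 285/7; sellers' price rises by Ps − P* = 1882/7 − 1768/7 = 114/7.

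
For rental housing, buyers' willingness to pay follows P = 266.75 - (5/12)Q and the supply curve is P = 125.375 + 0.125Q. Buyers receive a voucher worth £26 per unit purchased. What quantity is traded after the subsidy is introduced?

Q' = 309

Pre-subsidy: 266.75 - (5/12)Q = 125.375 + 0.125Q gives Q* = 261 and P* = 158.
With the rebate, buyers effectively pay Pb = Ps − 26, where Ps is the price sellers receive.
On the curves, Pb = 266.75 - (5/12)Q and Ps = 125.375 + 0.125Q; the wedge Ps − Pb = 26 gives 125.375 + 0.125Q − (266.75 - (5/12)Q) = 26, so Q' = 309.
Then Pb = 266.75 − (5/12)·309 = 138 and Ps = 125.375 + 0.125·309 = 164.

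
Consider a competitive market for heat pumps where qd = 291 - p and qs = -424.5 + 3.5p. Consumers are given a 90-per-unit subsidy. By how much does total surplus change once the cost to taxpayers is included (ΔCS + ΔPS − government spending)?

Pre-subsidy: 291 - p = -424.5 + 3.5p gives p* = 159, q* = 132.
With the rebate, buyers effectively pay pb = ps − 90, where ps is the price sellers receive.
Demand in terms of ps becomes qd = 291 − 1(ps − 90) = 381 - ps. Setting this equal to supply: 381 - ps = -424.5 + 3.5ps, so ps = 179.
Buyers pay pb = 179 − 90 = 89; q' = -424.5 + 3.5·179 = 202.
ΔCS = ½(132 + 202)(159 − 89) = 11690; ΔPS = ½(132 + 202)(179 − 159) = 3340.
Government spending = 90 × 202 = 18180.
Net change = 11690 + 3340 − 18180 = -3150. The loss equals the DWL triangle ½·90·70.

Net change in total surplus = -3150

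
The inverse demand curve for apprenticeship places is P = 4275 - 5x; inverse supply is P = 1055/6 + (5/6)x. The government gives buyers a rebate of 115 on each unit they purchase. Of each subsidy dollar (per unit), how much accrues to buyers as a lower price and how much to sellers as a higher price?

Pre-subsidy: 4275 - 5x = 1055/6 + (5/6)x gives x* = 4919/7 and P* = 5330/7.
With the rebate, buyers effectively pay Pb = Ps − 115, where Ps is the price sellers receive.
On the curves, Pb = 4275 - 5x and Ps = 1055/6 + (5/6)x; the wedge Ps − Pb = 115 gives 1055/6 + (5/6)x − (4275 - 5x) = 115, so x' = 5057/7.
Then Pb = 4275 − 5·(5057/7) = 4640/7 and Ps = 1055/6 + (5/6)·(5057/7) = 5445/7.
Buyers' price falls by P* − Pb = 5330/7 − 4640/7 = 690/7; sellers' price rises by Ps − P* = 5445/7 − 5330/7 = 115/7.

Buyers gain 690/7 per unit; sellers gain 115/7 per unit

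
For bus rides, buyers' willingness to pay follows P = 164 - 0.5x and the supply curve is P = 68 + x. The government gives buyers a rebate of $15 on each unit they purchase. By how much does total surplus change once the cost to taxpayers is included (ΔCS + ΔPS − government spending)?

Pre-subsidy: 164 - 0.5x = 68 + x gives x* = 64 and P* = 132.
With the rebate, buyers effectively pay Pb = Ps − 15, where Ps is the price sellers receive.
On the curves, Pb = 164 - 0.5x and Ps = 68 + x; the wedge Ps − Pb = 15 gives 68 + x − (164 - 0.5x) = 15, so x' = 74.
Then Pb = 164 − 0.5·74 = 127 and Ps = 68 + 1·74 = 142.
ΔCS = ½(64 + 74)(132 − 127) = 345; ΔPS = ½(64 + 74)(142 − 132) = 690.
Government spending = 15 × 74 = 1110.
Net change = 345 + 690 − 1110 = -75. The loss equals the DWL triangle ½·15·10.

Net change in total surplus = -$75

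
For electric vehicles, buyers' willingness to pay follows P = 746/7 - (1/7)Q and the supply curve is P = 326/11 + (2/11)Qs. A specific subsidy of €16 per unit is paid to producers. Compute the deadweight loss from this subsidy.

Pre-subsidy: 746/7 - (1/7)Q = 326/11 + (2/11)Q gives Q* = 236.96 and P* = 72.72.
With the subsidy, sellers receive Ps = Pb + 16 for each unit, where Pb is the price buyers pay.
On the curves, Pb = 746/7 - (1/7)Q and Ps = 326/11 + (2/11)Q; the wedge Ps − Pb = 16 gives 326/11 + (2/11)Q − (746/7 - (1/7)Q) = 16, so Q' = 286.24.
Then Pb = 746/7 − (1/7)·286.24 = 65.68 and Ps = 326/11 + (2/11)·286.24 = 81.68.
The subsidy expands output by 286.24 − 236.96 = 49.28 past the efficient level; on those units the gap between marginal cost and willingness to pay runs from 0 up to 16.
DWL = ½ × 16 × 49.28 = 394.24.

Deadweight loss = €394.24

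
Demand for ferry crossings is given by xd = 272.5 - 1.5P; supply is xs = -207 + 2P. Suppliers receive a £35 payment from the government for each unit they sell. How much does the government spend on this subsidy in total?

Pre-subsidy: 272.5 - 1.5P = -207 + 2P gives P* = 137, x* = 67.
With the subsidy, sellers receive Ps = Pb + 35 for each unit, where Pb is the price buyers pay.
Supply in terms of Pb becomes xs = -207 + 2(Pb + 35) = -137 + 2Pb. Setting this equal to demand: 272.5 - 1.5Pb = -137 + 2Pb, so Pb = 117.
Sellers receive Ps = 117 + 35 = 152; x' = 272.5 − 1.5·117 = 97.
Government outlay = subsidy × quantity = 35 × 97 = 3395.

Government cost = £3395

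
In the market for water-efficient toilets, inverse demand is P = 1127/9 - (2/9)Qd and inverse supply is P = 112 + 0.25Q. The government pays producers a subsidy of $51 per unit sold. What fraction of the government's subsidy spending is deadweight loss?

DWL / government spending = 27/68

Pre-subsidy: 1127/9 - (2/9)Q = 112 + 0.25Q gives Q* = 28 and P* = 119.
With the subsidy, sellers receive Ps = Pb + 51 for each unit, where Pb is the price buyers pay.
On the curves, Pb = 1127/9 - (2/9)Q and Ps = 112 + 0.25Q; the wedge Ps − Pb = 51 gives 112 + 0.25Q − (1127/9 - (2/9)Q) = 51, so Q' = 136.
Then Pb = 1127/9 − (2/9)·136 = 95 and Ps = 112 + 0.25·136 = 146.
ΔCS = ½(28 + 136)(119 − 95) = 1968; ΔPS = ½(28 + 136)(146 − 119) = 2214.
Government spending = 51 × 136 = 6936.
DWL = ½ × 51 × (136 − 28) = 2754; fraction = 2754 / 6936 = 27/68.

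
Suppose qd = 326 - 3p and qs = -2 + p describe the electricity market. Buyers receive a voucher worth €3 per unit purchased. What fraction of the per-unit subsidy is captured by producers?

Producer share = 0.75

Pre-subsidy: 326 - 3p = -2 + p gives p* = 82, q* = 80.
With the rebate, buyers effectively pay pb = ps − 3, where ps is the price sellers receive.
Demand in terms of ps becomes qd = 326 − 3(ps − 3) = 335 - 3ps. Setting this equal to supply: 335 - 3ps = -2 + ps, so ps = 84.25.
Buyers pay pb = 84.25 − 3 = 81.25; q' = -2 + 1·84.25 = 82.25.
Buyers' price falls by p* − pb = 82 − 81.25 = 0.75; sellers' price rises by ps − p* = 84.25 − 82 = 2.25.
So producers capture 2.25/3 = 0.75 of each unit of subsidy.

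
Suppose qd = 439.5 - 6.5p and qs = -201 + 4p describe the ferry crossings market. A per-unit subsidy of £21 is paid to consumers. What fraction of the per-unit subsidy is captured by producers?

Pre-subsidy: 439.5 - 6.5p = -201 + 4p gives p* = 61, q* = 43.
With the rebate, buyers effectively pay pb = ps − 21, where ps is the price sellers receive.
Demand in terms of ps becomes qd = 439.5 − 6.5(ps − 21) = 576 - 6.5ps. Setting this equal to supply: 576 - 6.5ps = -201 + 4ps, so ps = 74.
Buyers pay pb = 74 − 21 = 53; q' = -201 + 4·74 = 95.
Buyers' price falls by p* − pb = 61 − 53 = 8; sellers' price rises by ps − p* = 74 − 61 = 13.
So producers capture 13/21 = 13/21 of each unit of subsidy.

Producer share = 13/21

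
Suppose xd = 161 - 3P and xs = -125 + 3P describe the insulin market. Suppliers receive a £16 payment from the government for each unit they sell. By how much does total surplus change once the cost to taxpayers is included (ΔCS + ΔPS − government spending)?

Pre-subsidy: 161 - 3P = -125 + 3P gives P* = 143/3, x* = 18.
With the subsidy, sellers receive Ps = Pb + 16 for each unit, where Pb is the price buyers pay.
Supply in terms of Pb becomes xs = -125 + 3(Pb + 16) = -77 + 3Pb. Setting this equal to demand: 161 - 3Pb = -77 + 3Pb, so Pb = 119/3.
Sellers receive Ps = 119/3 + 16 = 167/3; x' = 161 − 3·(119/3) = 42.
ΔCS = ½(18 + 42)(143/3 − 119/3) = 240; ΔPS = ½(18 + 42)(167/3 − 143/3) = 240.
Government spending = 16 × 42 = 672.
Net change = 240 + 240 − 672 = -192. The loss equals the DWL triangle ½·16·24.

Net change in total surplus = -£192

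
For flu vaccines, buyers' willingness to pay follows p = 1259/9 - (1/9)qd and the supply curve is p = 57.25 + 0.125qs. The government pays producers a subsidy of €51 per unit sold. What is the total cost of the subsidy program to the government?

Government cost = €28866

Pre-subsidy: 1259/9 - (1/9)q = 57.25 + 0.125q gives q* = 350 and p* = 101.
With the subsidy, sellers receive ps = pb + 51 for each unit, where pb is the price buyers pay.
On the curves, pb = 1259/9 - (1/9)q and ps = 57.25 + 0.125q; the wedge ps − pb = 51 gives 57.25 + 0.125q − (1259/9 - (1/9)q) = 51, so q' = 566.
Then pb = 1259/9 − (1/9)·566 = 77 and ps = 57.25 + 0.125·566 = 128.
Government outlay = subsidy × quantity = 51 × 566 = 28866.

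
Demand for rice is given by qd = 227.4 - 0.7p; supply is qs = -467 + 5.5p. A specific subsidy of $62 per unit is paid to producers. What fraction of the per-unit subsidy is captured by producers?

Pre-subsidy: 227.4 - 0.7p = -467 + 5.5p gives p* = 112, q* = 149.
With the subsidy, sellers receive ps = pb + 62 for each unit, where pb is the price buyers pay.
Supply in terms of pb becomes qs = -467 + 5.5(pb + 62) = -126 + 5.5pb. Setting this equal to demand: 227.4 - 0.7pb = -126 + 5.5pb, so pb = 57.
Sellers receive ps = 57 + 62 = 119; q' = 227.4 − 0.7·57 = 187.5.
Buyers' price falls by p* − pb = 112 − 57 = 55; sellers' price rises by ps − p* = 119 − 112 = 7.
So producers capture 7/62 = 7/62 of each unit of subsidy.

Producer share = 7/62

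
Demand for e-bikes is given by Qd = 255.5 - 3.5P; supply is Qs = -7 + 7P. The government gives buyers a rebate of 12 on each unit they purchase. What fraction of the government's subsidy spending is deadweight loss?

Pre-subsidy: 255.5 - 3.5P = -7 + 7P gives P* = 25, Q* = 168.
With the rebate, buyers effectively pay Pb = Ps − 12, where Ps is the price sellers receive.
Demand in terms of Ps becomes Qd = 255.5 − 3.5(Ps − 12) = 297.5 - 3.5Ps. Setting this equal to supply: 297.5 - 3.5Ps = -7 + 7Ps, so Ps = 29.
Buyers pay Pb = 29 − 12 = 17; Q' = -7 + 7·29 = 196.
ΔCS = ½(168 + 196)(25 − 17) = 1456; ΔPS = ½(168 + 196)(29 − 25) = 728.
Government spending = 12 × 196 = 2352.
DWL = ½ × 12 × (196 − 168) = 168; fraction = 168 / 2352 = 1/14.

DWL / government spending = 1/14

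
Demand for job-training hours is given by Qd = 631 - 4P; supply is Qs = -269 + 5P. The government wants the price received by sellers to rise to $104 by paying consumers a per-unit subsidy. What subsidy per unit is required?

At a seller price of 104, quantity supplied is -269 + 5·104 = 251.
Buyers absorb 251 only when they pay Pb with 631 − 4·Pb = 251, i.e. Pb = 95.
s = Ps − Pb = 104 − 95 = 9.

Required subsidy s = $9 per unit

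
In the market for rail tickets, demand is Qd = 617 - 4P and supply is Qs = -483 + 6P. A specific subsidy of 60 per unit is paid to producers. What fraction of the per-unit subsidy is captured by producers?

Producer share = 0.4

Pre-subsidy: 617 - 4P = -483 + 6P gives P* = 110, Q* = 177.
With the subsidy, sellers receive Ps = Pb + 60 for each unit, where Pb is the price buyers pay.
Supply in terms of Pb becomes Qs = -483 + 6(Pb + 60) = -123 + 6Pb. Setting this equal to demand: 617 - 4Pb = -123 + 6Pb, so Pb = 74.
Sellers receive Ps = 74 + 60 = 134; Q' = 617 − 4·74 = 321.
Buyers' price falls by P* − Pb = 110 − 74 = 36; sellers' price rises by Ps − P* = 134 − 110 = 24.
So producers capture 24/60 = 0.4 of each unit of subsidy.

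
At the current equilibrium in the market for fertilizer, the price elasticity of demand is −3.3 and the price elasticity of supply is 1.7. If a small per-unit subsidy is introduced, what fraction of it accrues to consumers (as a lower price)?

For a small subsidy around the equilibrium, the benefit split depends on the relative slopes, which at a point are proportional to the elasticities.
Buyer share = εs/(εs + |εd|) = 1.7/(1.7 + 3.3) = 0.34; seller share = |εd|/(εs + |εd|) = 0.66.

Consumer share = 0.34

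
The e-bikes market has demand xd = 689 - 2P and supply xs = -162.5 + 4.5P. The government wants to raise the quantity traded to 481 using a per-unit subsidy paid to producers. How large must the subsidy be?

Required subsidy s = 39 per unit

At x = 481, invert demand for the buyer price: Pb = (689 − 481)/2 = 104; invert supply for the seller price: Ps = (481 − (-162.5))/4.5 = 143.
The subsidy must fill the gap: s = Ps − Pb = 143 − 104 = 39.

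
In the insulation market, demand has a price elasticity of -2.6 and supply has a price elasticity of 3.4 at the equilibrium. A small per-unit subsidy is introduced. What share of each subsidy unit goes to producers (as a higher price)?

For a small subsidy around the equilibrium, the benefit split depends on the relative slopes, which at a point are proportional to the elasticities.
Buyer share = εs/(εs + |εd|) = 3.4/(3.4 + 2.6) = 17/30; seller share = |εd|/(εs + |εd|) = 13/30.
So producers capture 13/30 of the subsidy.

Producer share = 13/30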